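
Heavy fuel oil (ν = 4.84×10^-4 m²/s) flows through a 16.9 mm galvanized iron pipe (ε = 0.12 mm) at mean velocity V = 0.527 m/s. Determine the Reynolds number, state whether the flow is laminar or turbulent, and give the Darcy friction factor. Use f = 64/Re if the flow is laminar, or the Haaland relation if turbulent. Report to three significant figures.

Re = VD/ν = 0.5270·0.0169/4.84×10^-4 = 18.4
Re < 2300 → laminar → f = 64/Re = 3.478

Re ≈ 18.4; laminar; f = 64/Re ≈ 3.48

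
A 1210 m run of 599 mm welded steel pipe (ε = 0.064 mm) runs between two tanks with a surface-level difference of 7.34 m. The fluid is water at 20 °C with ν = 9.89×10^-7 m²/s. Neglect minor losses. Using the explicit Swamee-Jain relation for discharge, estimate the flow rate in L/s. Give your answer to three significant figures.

Q ≈ 655 L/s

Swamee-Jain (Type II): Q = -0.965·√(gD⁵h_f/L)·ln[ε/(3.7D) + √(3.17ν²L/(gD³h_f))]
√(gD⁵h_f/L) = √(9.81·0.599⁵·7.34/1210) = 0.06774
ε/(3.7D) = 2.89×10^-5; √(3.17ν²L/(gD³h_f)) = 1.56×10^-5
Q = -0.965·0.06774·ln(4.445×10^-5) = 0.6551 m³/s
Check: V = 2.32 m/s, Re = 1.41×10^6, f = 0.01327, h_f = 7.38 m ≈ 7.34 m ✓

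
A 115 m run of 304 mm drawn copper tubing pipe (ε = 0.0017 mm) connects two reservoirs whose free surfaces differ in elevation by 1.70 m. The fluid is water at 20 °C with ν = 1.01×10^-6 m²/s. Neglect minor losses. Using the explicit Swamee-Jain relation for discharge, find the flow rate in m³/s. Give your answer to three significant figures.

Swamee-Jain (Type II): Q = -0.965·√(gD⁵h_f/L)·ln[ε/(3.7D) + √(3.17ν²L/(gD³h_f))]
√(gD⁵h_f/L) = √(9.81·0.304⁵·1.70/115) = 0.01940
ε/(3.7D) = 1.51×10^-6; √(3.17ν²L/(gD³h_f)) = 2.82×10^-5
Q = -0.965·0.01940·ln(2.968×10^-5) = 0.1952 m³/s
Check: V = 2.69 m/s, Re = 8.09×10^5, f = 0.01215, h_f = 1.69 m ≈ 1.70 m ✓

Q ≈ 0.195 m³/s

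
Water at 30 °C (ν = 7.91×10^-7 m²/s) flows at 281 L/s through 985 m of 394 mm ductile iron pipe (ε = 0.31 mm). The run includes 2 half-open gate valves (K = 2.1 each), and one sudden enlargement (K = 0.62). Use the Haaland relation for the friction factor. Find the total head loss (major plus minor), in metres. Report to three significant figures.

H_L ≈ 14.1 m

V = 4Q/(πD²) = 2.305 m/s; V²/2g = 0.2707 m
Re = 1.15×10^6, ε/D = 7.87×10^-4 → f = 0.01885 (Haaland)
Major: h_f = f(L/D)·V²/2g = 0.01885·2500·0.2707 = 12.76 m
Minor: ΣK = 4.82; h_m = ΣK·V²/2g = 1.305 m
Total H_L = 12.76 + 1.305 = 14.06 m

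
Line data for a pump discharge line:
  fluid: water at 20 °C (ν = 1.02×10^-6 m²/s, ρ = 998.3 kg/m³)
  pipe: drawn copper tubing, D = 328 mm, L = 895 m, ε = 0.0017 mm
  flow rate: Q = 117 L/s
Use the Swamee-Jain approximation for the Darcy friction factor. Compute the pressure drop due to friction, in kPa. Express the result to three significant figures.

Δp ≈ 35.1 kPa

V = 4Q/(πD²) = 4·0.117/(π·0.328²) = 1.385 m/s
Re = VD/ν = 1.385·0.328/1.02×10^-6 = 4.45×10^5 → turbulent
ε/D = 0.0017/328 = 5.18×10^-6
Swamee-Jain: f = 0.01344
h_f = f(L/D)V²/(2g) = 0.01344·(895/0.328)·1.385²/(2·9.81) = 3.585 m
Δp = ρg·h_f = 998.3·9.81·3.585 = 35.11 kPa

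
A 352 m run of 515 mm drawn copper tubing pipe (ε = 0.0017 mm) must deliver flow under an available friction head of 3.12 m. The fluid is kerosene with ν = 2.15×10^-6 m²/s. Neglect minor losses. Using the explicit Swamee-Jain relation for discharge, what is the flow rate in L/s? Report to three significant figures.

Q ≈ 554 L/s

Swamee-Jain (Type II): Q = -0.965·√(gD⁵h_f/L)·ln[ε/(3.7D) + √(3.17ν²L/(gD³h_f))]
√(gD⁵h_f/L) = √(9.81·0.515⁵·3.12/352) = 0.05613
ε/(3.7D) = 8.92×10^-7; √(3.17ν²L/(gD³h_f)) = 3.51×10^-5
Q = -0.965·0.05613·ln(3.602×10^-5) = 0.5541 m³/s
Check: V = 2.66 m/s, Re = 6.37×10^5, f = 0.01260, h_f = 3.11 m ≈ 3.12 m ✓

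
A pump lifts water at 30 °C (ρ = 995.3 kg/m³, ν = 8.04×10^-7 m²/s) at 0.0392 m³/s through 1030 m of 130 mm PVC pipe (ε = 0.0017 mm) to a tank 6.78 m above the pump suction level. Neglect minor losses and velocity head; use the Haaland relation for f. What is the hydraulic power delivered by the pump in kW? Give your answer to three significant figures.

P_hyd ≈ 20.5 kW

V = 4Q/(πD²) = 2.953 m/s; Re = 4.78×10^5; ε/D = 1.31×10^-5; f = 0.01332
h_f = f(L/D)V²/2g = 46.90 m
Total head H = z + h_f = 6.78 + 46.90 = 53.68 m
P_hyd = ρgQH = 995.3·9.81·0.0392·53.68 = 20.55 kW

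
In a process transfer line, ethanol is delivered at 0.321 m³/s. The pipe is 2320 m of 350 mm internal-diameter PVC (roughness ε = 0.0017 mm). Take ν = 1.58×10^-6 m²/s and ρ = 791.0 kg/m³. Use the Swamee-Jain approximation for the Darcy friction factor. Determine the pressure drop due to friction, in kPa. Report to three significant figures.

Δp ≈ 360 kPa

V = 4Q/(πD²) = 4·0.321/(π·0.350²) = 3.336 m/s
Re = VD/ν = 3.336·0.350/1.58×10^-6 = 7.39×10^5 → turbulent
ε/D = 0.0017/350 = 4.86×10^-6
Swamee-Jain: f = 0.01232
h_f = f(L/D)V²/(2g) = 0.01232·(2320/0.350)·3.336²/(2·9.81) = 46.34 m
Δp = ρg·h_f = 791.0·9.81·46.34 = 359.6 kPa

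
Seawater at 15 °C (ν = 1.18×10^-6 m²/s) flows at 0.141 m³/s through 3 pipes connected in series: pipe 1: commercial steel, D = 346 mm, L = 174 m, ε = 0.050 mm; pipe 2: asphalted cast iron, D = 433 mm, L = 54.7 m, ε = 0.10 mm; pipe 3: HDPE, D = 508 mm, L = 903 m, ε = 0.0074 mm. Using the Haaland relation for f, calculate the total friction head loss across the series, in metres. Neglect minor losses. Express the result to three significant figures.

H ≈ 1.59 m

Pipe 1: V = 1.500 m/s, Re = 4.40×10^5, ε/D = 1.45×10^-4, f = 0.01494, h_1 = f(L/D)V²/2g = 0.8610 m
Pipe 2: V = 0.9575 m/s, Re = 3.51×10^5, ε/D = 2.31×10^-4, f = 0.01605, h_2 = f(L/D)V²/2g = 0.09473 m
Pipe 3: V = 0.6957 m/s, Re = 2.99×10^5, ε/D = 1.46×10^-5, f = 0.01447, h_3 = f(L/D)V²/2g = 0.6343 m
Series → Q common, losses add: H = Σh = 1.590 m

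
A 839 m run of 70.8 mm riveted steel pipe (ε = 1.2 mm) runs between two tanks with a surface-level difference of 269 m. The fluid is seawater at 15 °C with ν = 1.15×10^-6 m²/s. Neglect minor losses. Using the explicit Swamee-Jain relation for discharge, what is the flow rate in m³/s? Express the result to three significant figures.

Swamee-Jain (Type II): Q = -0.965·√(gD⁵h_f/L)·ln[ε/(3.7D) + √(3.17ν²L/(gD³h_f))]
√(gD⁵h_f/L) = √(9.81·0.0708⁵·269/839) = 0.002365
ε/(3.7D) = 0.00458; √(3.17ν²L/(gD³h_f)) = 6.13×10^-5
Q = -0.965·0.002365·ln(0.004642) = 0.01226 m³/s
Check: V = 3.12 m/s, Re = 1.92×10^5, f = 0.04607, h_f = 270 m ≈ 269 m ✓

Q ≈ 0.0123 m³/s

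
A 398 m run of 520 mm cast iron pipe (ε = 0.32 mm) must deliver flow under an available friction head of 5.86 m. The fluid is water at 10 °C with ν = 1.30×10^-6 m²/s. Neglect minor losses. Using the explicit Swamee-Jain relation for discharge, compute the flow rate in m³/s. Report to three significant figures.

Swamee-Jain (Type II): Q = -0.965·√(gD⁵h_f/L)·ln[ε/(3.7D) + √(3.17ν²L/(gD³h_f))]
√(gD⁵h_f/L) = √(9.81·0.520⁵·5.86/398) = 0.07411
ε/(3.7D) = 1.66×10^-4; √(3.17ν²L/(gD³h_f)) = 1.62×10^-5
Q = -0.965·0.07411·ln(1.826×10^-4) = 0.6156 m³/s
Check: V = 2.90 m/s, Re = 1.16×10^6, f = 0.01797, h_f = 5.89 m ≈ 5.86 m ✓

Q ≈ 0.616 m³/s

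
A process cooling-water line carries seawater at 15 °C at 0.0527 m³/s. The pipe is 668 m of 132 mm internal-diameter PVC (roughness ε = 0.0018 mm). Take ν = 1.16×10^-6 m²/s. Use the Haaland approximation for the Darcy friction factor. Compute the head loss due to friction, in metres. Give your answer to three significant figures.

V = 4Q/(πD²) = 4·0.0527/(π·0.132²) = 3.851 m/s
Re = VD/ν = 3.851·0.132/1.16×10^-6 = 4.38×10^5 → turbulent
ε/D = 0.0018/132 = 1.36×10^-5
Haaland: f = 0.01352
h_f = f(L/D)V²/(2g) = 0.01352·(668/0.132)·3.851²/(2·9.81) = 51.72 m

h_f ≈ 51.7 m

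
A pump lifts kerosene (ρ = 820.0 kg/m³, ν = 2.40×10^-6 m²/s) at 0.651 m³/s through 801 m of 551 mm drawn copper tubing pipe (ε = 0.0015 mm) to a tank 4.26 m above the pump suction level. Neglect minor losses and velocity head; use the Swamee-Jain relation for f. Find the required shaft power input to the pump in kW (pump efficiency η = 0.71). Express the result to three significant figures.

P_shaft ≈ 82.9 kW

V = 4Q/(πD²) = 2.730 m/s; Re = 6.27×10^5; ε/D = 2.72×10^-6; f = 0.01263
h_f = f(L/D)V²/2g = 6.974 m
Total head H = z + h_f = 4.26 + 6.974 = 11.23 m
P_hyd = ρgQH = 820.0·9.81·0.651·11.23 = 58.83 kW
P_shaft = P_hyd/η = 58.83/0.71 = 82.86 kW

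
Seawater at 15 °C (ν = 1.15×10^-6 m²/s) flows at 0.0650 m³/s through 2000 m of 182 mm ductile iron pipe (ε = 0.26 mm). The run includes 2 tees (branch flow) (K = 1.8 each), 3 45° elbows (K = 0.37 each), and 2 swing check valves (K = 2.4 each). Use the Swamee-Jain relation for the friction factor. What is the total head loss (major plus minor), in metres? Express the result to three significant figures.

V = 4Q/(πD²) = 2.499 m/s; V²/2g = 0.3182 m
Re = 3.95×10^5, ε/D = 0.00143 → f = 0.02217 (Swamee-Jain)
Major: h_f = f(L/D)·V²/2g = 0.02217·10989·0.3182 = 77.53 m
Minor: ΣK = 9.51; h_m = ΣK·V²/2g = 3.026 m
Total H_L = 77.53 + 3.026 = 80.55 m

H_L ≈ 80.6 m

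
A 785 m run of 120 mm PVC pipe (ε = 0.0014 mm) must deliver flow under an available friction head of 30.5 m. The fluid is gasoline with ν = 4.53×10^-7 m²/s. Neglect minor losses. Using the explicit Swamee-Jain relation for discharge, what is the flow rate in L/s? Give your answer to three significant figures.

Swamee-Jain (Type II): Q = -0.965·√(gD⁵h_f/L)·ln[ε/(3.7D) + √(3.17ν²L/(gD³h_f))]
√(gD⁵h_f/L) = √(9.81·0.120⁵·30.5/785) = 0.003080
ε/(3.7D) = 3.15×10^-6; √(3.17ν²L/(gD³h_f)) = 3.14×10^-5
Q = -0.965·0.003080·ln(3.458×10^-5) = 0.03053 m³/s
Check: V = 2.70 m/s, Re = 7.15×10^5, f = 0.01252, h_f = 30.4 m ≈ 30.5 m ✓

Q ≈ 30.5 L/s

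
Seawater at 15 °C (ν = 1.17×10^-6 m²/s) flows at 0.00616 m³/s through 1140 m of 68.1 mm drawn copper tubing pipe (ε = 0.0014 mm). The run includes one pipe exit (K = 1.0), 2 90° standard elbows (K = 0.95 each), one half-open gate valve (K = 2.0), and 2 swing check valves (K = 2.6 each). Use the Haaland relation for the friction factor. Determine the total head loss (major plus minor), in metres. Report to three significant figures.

H_L ≈ 45.3 m

V = 4Q/(πD²) = 1.691 m/s; V²/2g = 0.1458 m
Re = 9.84×10^4, ε/D = 2.06×10^-5 → f = 0.01796 (Haaland)
Major: h_f = f(L/D)·V²/2g = 0.01796·16740·0.1458 = 43.83 m
Minor: ΣK = 10.1; h_m = ΣK·V²/2g = 1.472 m
Total H_L = 43.83 + 1.472 = 45.30 m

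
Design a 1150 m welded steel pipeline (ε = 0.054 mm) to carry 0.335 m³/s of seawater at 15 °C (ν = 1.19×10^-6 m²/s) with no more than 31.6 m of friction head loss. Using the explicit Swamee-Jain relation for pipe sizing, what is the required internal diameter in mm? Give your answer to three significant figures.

D ≈ 348 mm

Swamee-Jain (Type III): D = 0.66·[ε^1.25·(LQ²/(gh_f))^4.75 + ν·Q^9.4·(L/(gh_f))^5.2]^0.04
LQ²/(gh_f) = 0.4163; L/(gh_f) = 3.710
Term 1 = ε^1.25·(…)^4.75 = 7.21×10^-8; Term 2 = ν·Q^9.4·(…)^5.2 = 3.73×10^-8
D = 0.66·(7.21×10^-8 + 3.73×10^-8)^0.04 = 0.3476 m = 348 mm
Check: V = 3.53 m/s, Re = 1.03×10^6, f = 0.01422, h_f = 29.9 m ≈ 31.6 m ✓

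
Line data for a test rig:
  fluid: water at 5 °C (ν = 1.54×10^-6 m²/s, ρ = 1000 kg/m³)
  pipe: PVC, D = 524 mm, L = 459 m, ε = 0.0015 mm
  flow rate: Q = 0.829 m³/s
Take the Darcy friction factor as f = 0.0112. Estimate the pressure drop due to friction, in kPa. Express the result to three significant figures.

Δp ≈ 72.5 kPa

V = 4Q/(πD²) = 4·0.829/(π·0.524²) = 3.844 m/s
h_f = f(L/D)V²/(2g) = 0.01120·(459/0.524)·3.844²/(2·9.81) = 7.389 m
Δp = ρg·h_f = 1000·9.81·7.389 = 72.49 kPa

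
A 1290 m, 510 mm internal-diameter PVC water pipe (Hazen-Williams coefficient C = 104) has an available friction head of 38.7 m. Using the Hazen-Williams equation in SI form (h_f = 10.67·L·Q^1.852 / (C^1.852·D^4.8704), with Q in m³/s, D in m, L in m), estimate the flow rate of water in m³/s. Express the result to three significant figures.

Rearranging: Q = [h_f·C^1.852·D^4.8704 / (10.67·L)]^(1/1.852)
Q = [38.7·104^1.852·0.510^4.8704 / (10.67·1290)]^0.540 = 0.7422 m³/s

Q ≈ 0.742 m³/s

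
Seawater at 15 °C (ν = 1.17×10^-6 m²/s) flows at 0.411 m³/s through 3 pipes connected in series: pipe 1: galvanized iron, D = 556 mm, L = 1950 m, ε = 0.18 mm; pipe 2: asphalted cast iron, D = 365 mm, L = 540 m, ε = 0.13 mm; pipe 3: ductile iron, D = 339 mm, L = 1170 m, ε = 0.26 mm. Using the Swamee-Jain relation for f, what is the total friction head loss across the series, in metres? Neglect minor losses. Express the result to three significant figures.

Pipe 1: V = 1.693 m/s, Re = 8.04×10^5, ε/D = 3.24×10^-4, f = 0.01612, h_1 = f(L/D)V²/2g = 8.257 m
Pipe 2: V = 3.928 m/s, Re = 1.23×10^6, ε/D = 3.56×10^-4, f = 0.01612, h_2 = f(L/D)V²/2g = 18.75 m
Pipe 3: V = 4.554 m/s, Re = 1.32×10^6, ε/D = 7.67×10^-4, f = 0.01879, h_3 = f(L/D)V²/2g = 68.53 m
Series → Q common, losses add: H = Σh = 95.54 m

H ≈ 95.5 m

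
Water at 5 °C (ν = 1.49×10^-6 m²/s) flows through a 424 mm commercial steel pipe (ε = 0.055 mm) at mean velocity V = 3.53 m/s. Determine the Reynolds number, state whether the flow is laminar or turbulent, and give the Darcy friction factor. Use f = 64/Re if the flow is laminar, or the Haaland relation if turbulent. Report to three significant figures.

Re = VD/ν = 3.530·0.424/1.49×10^-6 = 1.00×10^6
Re > 4000 → turbulent; ε/D = 1.30×10^-4
Haaland: f = 0.01374

Re ≈ 1.00×10^6; turbulent; f ≈ 0.0137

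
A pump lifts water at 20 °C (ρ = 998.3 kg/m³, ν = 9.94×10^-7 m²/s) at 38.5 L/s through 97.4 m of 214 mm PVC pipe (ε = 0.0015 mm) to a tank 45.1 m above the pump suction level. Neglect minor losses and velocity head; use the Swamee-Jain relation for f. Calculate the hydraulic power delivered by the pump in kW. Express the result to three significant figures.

P_hyd ≈ 17.2 kW

V = 4Q/(πD²) = 1.070 m/s; Re = 2.30×10^5; ε/D = 7.01×10^-6; f = 0.01518
h_f = f(L/D)V²/2g = 0.4035 m
Total head H = z + h_f = 45.1 + 0.4035 = 45.50 m
P_hyd = ρgQH = 998.3·9.81·0.0385·45.50 = 17.16 kW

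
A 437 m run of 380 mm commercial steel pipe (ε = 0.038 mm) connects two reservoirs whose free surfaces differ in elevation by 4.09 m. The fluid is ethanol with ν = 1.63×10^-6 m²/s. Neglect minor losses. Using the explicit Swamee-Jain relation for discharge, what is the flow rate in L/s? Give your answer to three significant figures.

Swamee-Jain (Type II): Q = -0.965·√(gD⁵h_f/L)·ln[ε/(3.7D) + √(3.17ν²L/(gD³h_f))]
√(gD⁵h_f/L) = √(9.81·0.380⁵·4.09/437) = 0.02697
ε/(3.7D) = 2.70×10^-5; √(3.17ν²L/(gD³h_f)) = 4.09×10^-5
Q = -0.965·0.02697·ln(6.791×10^-5) = 0.2498 m³/s
Check: V = 2.20 m/s, Re = 5.13×10^5, f = 0.01442, h_f = 4.10 m ≈ 4.09 m ✓

Q ≈ 250 L/s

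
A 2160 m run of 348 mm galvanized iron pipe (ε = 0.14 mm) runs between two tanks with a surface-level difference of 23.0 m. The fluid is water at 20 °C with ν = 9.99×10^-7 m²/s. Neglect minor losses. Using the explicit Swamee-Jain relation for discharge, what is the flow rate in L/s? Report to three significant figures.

Q ≈ 198 L/s

Swamee-Jain (Type II): Q = -0.965·√(gD⁵h_f/L)·ln[ε/(3.7D) + √(3.17ν²L/(gD³h_f))]
√(gD⁵h_f/L) = √(9.81·0.348⁵·23.0/2160) = 0.02309
ε/(3.7D) = 1.09×10^-4; √(3.17ν²L/(gD³h_f)) = 2.68×10^-5
Q = -0.965·0.02309·ln(1.355×10^-4) = 0.1984 m³/s
Check: V = 2.09 m/s, Re = 7.27×10^5, f = 0.01681, h_f = 23.1 m ≈ 23.0 m ✓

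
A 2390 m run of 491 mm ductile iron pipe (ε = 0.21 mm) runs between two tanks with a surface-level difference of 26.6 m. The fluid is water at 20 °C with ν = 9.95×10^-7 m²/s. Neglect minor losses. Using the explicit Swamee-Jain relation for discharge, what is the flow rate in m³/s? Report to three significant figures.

Q ≈ 0.481 m³/s

Swamee-Jain (Type II): Q = -0.965·√(gD⁵h_f/L)·ln[ε/(3.7D) + √(3.17ν²L/(gD³h_f))]
√(gD⁵h_f/L) = √(9.81·0.491⁵·26.6/2390) = 0.05582
ε/(3.7D) = 1.16×10^-4; √(3.17ν²L/(gD³h_f)) = 1.56×10^-5
Q = -0.965·0.05582·ln(1.312×10^-4) = 0.4815 m³/s
Check: V = 2.54 m/s, Re = 1.25×10^6, f = 0.01667, h_f = 26.8 m ≈ 26.6 m ✓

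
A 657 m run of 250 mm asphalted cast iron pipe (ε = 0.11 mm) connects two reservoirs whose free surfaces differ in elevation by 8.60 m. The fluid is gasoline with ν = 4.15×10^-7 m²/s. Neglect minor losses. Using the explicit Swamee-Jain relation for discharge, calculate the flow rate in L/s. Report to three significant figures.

Swamee-Jain (Type II): Q = -0.965·√(gD⁵h_f/L)·ln[ε/(3.7D) + √(3.17ν²L/(gD³h_f))]
√(gD⁵h_f/L) = √(9.81·0.250⁵·8.60/657) = 0.01120
ε/(3.7D) = 1.19×10^-4; √(3.17ν²L/(gD³h_f)) = 1.65×10^-5
Q = -0.965·0.01120·ln(1.354×10^-4) = 0.09625 m³/s
Check: V = 1.96 m/s, Re = 1.18×10^6, f = 0.01679, h_f = 8.65 m ≈ 8.60 m ✓

Q ≈ 96.3 L/s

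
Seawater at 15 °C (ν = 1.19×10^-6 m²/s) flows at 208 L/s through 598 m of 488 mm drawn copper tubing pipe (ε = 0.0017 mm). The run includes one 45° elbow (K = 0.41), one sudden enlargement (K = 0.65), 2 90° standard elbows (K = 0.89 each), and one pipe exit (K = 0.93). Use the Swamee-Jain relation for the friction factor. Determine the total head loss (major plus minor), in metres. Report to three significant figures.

V = 4Q/(πD²) = 1.112 m/s; V²/2g = 0.06303 m
Re = 4.56×10^5, ε/D = 3.48×10^-6 → f = 0.01336 (Swamee-Jain)
Major: h_f = f(L/D)·V²/2g = 0.01336·1225·0.06303 = 1.032 m
Minor: ΣK = 3.77; h_m = ΣK·V²/2g = 0.2376 m
Total H_L = 1.032 + 0.2376 = 1.270 m

H_L ≈ 1.27 m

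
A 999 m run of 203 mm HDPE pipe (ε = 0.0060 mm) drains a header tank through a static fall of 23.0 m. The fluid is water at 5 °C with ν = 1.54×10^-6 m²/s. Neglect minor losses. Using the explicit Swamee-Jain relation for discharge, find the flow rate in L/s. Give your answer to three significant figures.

Q ≈ 81.3 L/s

Swamee-Jain (Type II): Q = -0.965·√(gD⁵h_f/L)·ln[ε/(3.7D) + √(3.17ν²L/(gD³h_f))]
√(gD⁵h_f/L) = √(9.81·0.203⁵·23.0/999) = 0.008824
ε/(3.7D) = 7.99×10^-6; √(3.17ν²L/(gD³h_f)) = 6.31×10^-5
Q = -0.965·0.008824·ln(7.107×10^-5) = 0.08133 m³/s
Check: V = 2.51 m/s, Re = 3.31×10^5, f = 0.01447, h_f = 22.9 m ≈ 23.0 m ✓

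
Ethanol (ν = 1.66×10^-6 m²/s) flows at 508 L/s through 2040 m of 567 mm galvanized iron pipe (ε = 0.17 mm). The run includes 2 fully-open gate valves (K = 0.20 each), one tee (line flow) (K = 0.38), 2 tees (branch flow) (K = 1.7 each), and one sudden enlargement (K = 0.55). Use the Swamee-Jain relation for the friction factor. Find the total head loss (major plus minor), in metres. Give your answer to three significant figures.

V = 4Q/(πD²) = 2.012 m/s; V²/2g = 0.2063 m
Re = 6.87×10^5, ε/D = 3.00×10^-4 → f = 0.01605 (Swamee-Jain)
Major: h_f = f(L/D)·V²/2g = 0.01605·3598·0.2063 = 11.91 m
Minor: ΣK = 4.73; h_m = ΣK·V²/2g = 0.9758 m
Total H_L = 11.91 + 0.9758 = 12.89 m

H_L ≈ 12.9 m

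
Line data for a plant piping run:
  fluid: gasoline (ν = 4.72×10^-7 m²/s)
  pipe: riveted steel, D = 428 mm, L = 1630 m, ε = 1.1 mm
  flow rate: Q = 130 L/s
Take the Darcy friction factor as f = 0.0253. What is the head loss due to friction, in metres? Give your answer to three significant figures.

V = 4Q/(πD²) = 4·0.130/(π·0.428²) = 0.9036 m/s
h_f = f(L/D)V²/(2g) = 0.02530·(1630/0.428)·0.9036²/(2·9.81) = 4.010 m

h_f ≈ 4.01 m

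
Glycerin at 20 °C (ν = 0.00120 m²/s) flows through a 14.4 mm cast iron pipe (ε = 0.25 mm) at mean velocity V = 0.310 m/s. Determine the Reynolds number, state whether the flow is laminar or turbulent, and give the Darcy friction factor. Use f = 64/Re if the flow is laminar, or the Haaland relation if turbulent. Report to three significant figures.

Re ≈ 3.72; laminar; f = 64/Re ≈ 17.2

Re = VD/ν = 0.3100·0.0144/0.00120 = 3.72
Re < 2300 → laminar → f = 64/Re = 17.20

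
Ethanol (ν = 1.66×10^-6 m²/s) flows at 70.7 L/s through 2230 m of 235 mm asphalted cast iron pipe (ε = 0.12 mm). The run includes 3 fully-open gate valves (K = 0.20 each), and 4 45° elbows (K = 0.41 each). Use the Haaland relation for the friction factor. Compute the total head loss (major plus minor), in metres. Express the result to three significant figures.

H_L ≈ 24.0 m

V = 4Q/(πD²) = 1.630 m/s; V²/2g = 0.1354 m
Re = 2.31×10^5, ε/D = 5.11×10^-4 → f = 0.01848 (Haaland)
Major: h_f = f(L/D)·V²/2g = 0.01848·9489·0.1354 = 23.74 m
Minor: ΣK = 2.24; h_m = ΣK·V²/2g = 0.3033 m
Total H_L = 23.74 + 0.3033 = 24.05 m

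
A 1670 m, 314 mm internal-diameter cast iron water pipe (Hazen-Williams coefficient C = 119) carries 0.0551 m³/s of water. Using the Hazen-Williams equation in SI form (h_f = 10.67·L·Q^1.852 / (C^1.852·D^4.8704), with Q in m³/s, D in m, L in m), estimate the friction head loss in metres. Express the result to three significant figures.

h_f = 10.67·1670·0.0551^1.852 / (119^1.852·0.314^4.8704) = 3.355 m

h_f ≈ 3.36 m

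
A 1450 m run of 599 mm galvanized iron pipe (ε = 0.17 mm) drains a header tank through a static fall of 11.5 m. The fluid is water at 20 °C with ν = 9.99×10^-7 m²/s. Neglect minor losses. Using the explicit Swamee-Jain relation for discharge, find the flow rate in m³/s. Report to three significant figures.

Q ≈ 0.696 m³/s

Swamee-Jain (Type II): Q = -0.965·√(gD⁵h_f/L)·ln[ε/(3.7D) + √(3.17ν²L/(gD³h_f))]
√(gD⁵h_f/L) = √(9.81·0.599⁵·11.5/1450) = 0.07746
ε/(3.7D) = 7.67×10^-5; √(3.17ν²L/(gD³h_f)) = 1.38×10^-5
Q = -0.965·0.07746·ln(9.046×10^-5) = 0.6959 m³/s
Check: V = 2.47 m/s, Re = 1.48×10^6, f = 0.01537, h_f = 11.6 m ≈ 11.5 m ✓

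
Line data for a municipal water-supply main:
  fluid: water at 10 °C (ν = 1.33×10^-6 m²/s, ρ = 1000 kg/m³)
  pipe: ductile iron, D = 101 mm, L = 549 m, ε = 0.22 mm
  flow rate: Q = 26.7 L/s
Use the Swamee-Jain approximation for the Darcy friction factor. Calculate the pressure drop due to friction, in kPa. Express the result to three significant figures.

V = 4Q/(πD²) = 4·0.0267/(π·0.101²) = 3.333 m/s
Re = VD/ν = 3.333·0.101/1.33×10^-6 = 2.53×10^5 → turbulent
ε/D = 0.22/101 = 0.00218
Swamee-Jain: f = 0.02479
h_f = f(L/D)V²/(2g) = 0.02479·(549/0.101)·3.333²/(2·9.81) = 76.28 m
Δp = ρg·h_f = 1000·9.81·76.28 = 748.3 kPa

Δp ≈ 748 kPa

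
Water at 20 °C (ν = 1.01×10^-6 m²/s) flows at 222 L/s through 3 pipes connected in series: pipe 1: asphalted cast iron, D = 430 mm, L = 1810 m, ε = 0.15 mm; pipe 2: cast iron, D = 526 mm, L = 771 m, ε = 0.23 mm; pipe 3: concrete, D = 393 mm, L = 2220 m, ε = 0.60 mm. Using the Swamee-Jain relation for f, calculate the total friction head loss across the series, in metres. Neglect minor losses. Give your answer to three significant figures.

Pipe 1: V = 1.529 m/s, Re = 6.51×10^5, ε/D = 3.49×10^-4, f = 0.01650, h_1 = f(L/D)V²/2g = 8.270 m
Pipe 2: V = 1.022 m/s, Re = 5.32×10^5, ε/D = 4.37×10^-4, f = 0.01731, h_2 = f(L/D)V²/2g = 1.350 m
Pipe 3: V = 1.830 m/s, Re = 7.12×10^5, ε/D = 0.00153, f = 0.02224, h_3 = f(L/D)V²/2g = 21.44 m
Series → Q common, losses add: H = Σh = 31.06 m

H ≈ 31.1 m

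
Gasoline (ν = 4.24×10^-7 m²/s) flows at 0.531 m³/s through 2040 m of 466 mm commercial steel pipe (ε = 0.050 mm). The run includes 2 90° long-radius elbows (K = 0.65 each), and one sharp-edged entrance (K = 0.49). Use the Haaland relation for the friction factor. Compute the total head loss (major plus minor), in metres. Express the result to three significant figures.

V = 4Q/(πD²) = 3.113 m/s; V²/2g = 0.4940 m
Re = 3.42×10^6, ε/D = 1.07×10^-4 → f = 0.01259 (Haaland)
Major: h_f = f(L/D)·V²/2g = 0.01259·4378·0.4940 = 27.24 m
Minor: ΣK = 1.79; h_m = ΣK·V²/2g = 0.8843 m
Total H_L = 27.24 + 0.8843 = 28.12 m

H_L ≈ 28.1 m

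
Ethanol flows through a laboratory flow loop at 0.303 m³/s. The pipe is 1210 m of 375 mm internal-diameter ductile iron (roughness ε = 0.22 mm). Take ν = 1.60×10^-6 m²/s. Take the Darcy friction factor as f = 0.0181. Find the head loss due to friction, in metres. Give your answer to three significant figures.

V = 4Q/(πD²) = 4·0.303/(π·0.375²) = 2.743 m/s
h_f = f(L/D)V²/(2g) = 0.01810·(1210/0.375)·2.743²/(2·9.81) = 22.40 m

h_f ≈ 22.4 m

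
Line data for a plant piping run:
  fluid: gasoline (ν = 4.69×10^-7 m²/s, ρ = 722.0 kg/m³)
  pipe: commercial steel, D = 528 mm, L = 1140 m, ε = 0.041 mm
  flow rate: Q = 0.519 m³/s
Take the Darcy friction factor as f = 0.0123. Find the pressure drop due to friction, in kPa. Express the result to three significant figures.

V = 4Q/(πD²) = 4·0.519/(π·0.528²) = 2.370 m/s
h_f = f(L/D)V²/(2g) = 0.01230·(1140/0.528)·2.370²/(2·9.81) = 7.605 m
Δp = ρg·h_f = 722.0·9.81·7.605 = 53.86 kPa

Δp ≈ 53.9 kPa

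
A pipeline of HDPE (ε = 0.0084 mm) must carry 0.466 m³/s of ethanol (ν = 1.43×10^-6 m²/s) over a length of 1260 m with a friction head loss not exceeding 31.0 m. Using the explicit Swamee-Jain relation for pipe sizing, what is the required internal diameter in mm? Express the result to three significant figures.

D ≈ 391 mm

Swamee-Jain (Type III): D = 0.66·[ε^1.25·(LQ²/(gh_f))^4.75 + ν·Q^9.4·(L/(gh_f))^5.2]^0.04
LQ²/(gh_f) = 0.8997; L/(gh_f) = 4.143
Term 1 = ε^1.25·(…)^4.75 = 2.74×10^-7; Term 2 = ν·Q^9.4·(…)^5.2 = 1.77×10^-6
D = 0.66·(2.74×10^-7 + 1.77×10^-6)^0.04 = 0.3908 m = 391 mm
Check: V = 3.88 m/s, Re = 1.06×10^6, f = 0.01202, h_f = 29.8 m ≈ 31.0 m ✓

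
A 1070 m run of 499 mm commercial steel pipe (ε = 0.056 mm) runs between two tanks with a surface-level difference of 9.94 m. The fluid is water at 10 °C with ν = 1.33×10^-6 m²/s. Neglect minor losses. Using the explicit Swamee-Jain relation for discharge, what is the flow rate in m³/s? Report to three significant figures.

Swamee-Jain (Type II): Q = -0.965·√(gD⁵h_f/L)·ln[ε/(3.7D) + √(3.17ν²L/(gD³h_f))]
√(gD⁵h_f/L) = √(9.81·0.499⁵·9.94/1070) = 0.05310
ε/(3.7D) = 3.03×10^-5; √(3.17ν²L/(gD³h_f)) = 2.23×10^-5
Q = -0.965·0.05310·ln(5.258×10^-5) = 0.5049 m³/s
Check: V = 2.58 m/s, Re = 9.69×10^5, f = 0.01372, h_f = 9.99 m ≈ 9.94 m ✓

Q ≈ 0.505 m³/s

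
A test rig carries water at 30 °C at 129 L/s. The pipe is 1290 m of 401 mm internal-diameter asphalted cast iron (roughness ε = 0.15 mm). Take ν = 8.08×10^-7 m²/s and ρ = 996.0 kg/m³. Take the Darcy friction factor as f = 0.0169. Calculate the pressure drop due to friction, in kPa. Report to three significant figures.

Δp ≈ 28.2 kPa

V = 4Q/(πD²) = 4·0.129/(π·0.401²) = 1.021 m/s
h_f = f(L/D)V²/(2g) = 0.01690·(1290/0.401)·1.021²/(2·9.81) = 2.891 m
Δp = ρg·h_f = 996.0·9.81·2.891 = 28.25 kPa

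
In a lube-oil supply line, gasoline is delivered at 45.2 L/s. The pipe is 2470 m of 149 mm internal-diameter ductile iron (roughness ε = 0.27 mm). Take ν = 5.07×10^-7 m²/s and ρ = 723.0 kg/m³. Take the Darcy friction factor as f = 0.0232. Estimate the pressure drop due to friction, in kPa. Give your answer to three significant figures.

Δp ≈ 934 kPa

V = 4Q/(πD²) = 4·0.0452/(π·0.149²) = 2.592 m/s
h_f = f(L/D)V²/(2g) = 0.02320·(2470/0.149)·2.592²/(2·9.81) = 131.7 m
Δp = ρg·h_f = 723.0·9.81·131.7 = 934.2 kPa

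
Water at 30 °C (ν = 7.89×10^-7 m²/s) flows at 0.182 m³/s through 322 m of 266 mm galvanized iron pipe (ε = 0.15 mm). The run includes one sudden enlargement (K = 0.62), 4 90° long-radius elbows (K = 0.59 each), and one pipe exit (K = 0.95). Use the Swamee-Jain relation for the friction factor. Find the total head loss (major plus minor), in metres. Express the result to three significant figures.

H_L ≈ 13.8 m

V = 4Q/(πD²) = 3.275 m/s; V²/2g = 0.5467 m
Re = 1.10×10^6, ε/D = 5.64×10^-4 → f = 0.01767 (Swamee-Jain)
Major: h_f = f(L/D)·V²/2g = 0.01767·1211·0.5467 = 11.70 m
Minor: ΣK = 3.93; h_m = ΣK·V²/2g = 2.148 m
Total H_L = 11.70 + 2.148 = 13.84 m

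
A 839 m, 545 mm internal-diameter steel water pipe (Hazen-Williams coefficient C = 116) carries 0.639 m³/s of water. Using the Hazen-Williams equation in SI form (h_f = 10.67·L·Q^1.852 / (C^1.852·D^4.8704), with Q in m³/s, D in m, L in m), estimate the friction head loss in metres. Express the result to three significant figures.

h_f = 10.67·839·0.639^1.852 / (116^1.852·0.545^4.8704) = 11.28 m

h_f ≈ 11.3 m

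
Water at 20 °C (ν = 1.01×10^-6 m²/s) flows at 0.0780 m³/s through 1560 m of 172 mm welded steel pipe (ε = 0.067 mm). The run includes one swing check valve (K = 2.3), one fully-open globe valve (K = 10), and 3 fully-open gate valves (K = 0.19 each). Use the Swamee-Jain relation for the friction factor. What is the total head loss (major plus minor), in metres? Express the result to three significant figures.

H_L ≈ 95.5 m

V = 4Q/(πD²) = 3.357 m/s; V²/2g = 0.5744 m
Re = 5.72×10^5, ε/D = 3.90×10^-4 → f = 0.01692 (Swamee-Jain)
Major: h_f = f(L/D)·V²/2g = 0.01692·9070·0.5744 = 88.12 m
Minor: ΣK = 12.9; h_m = ΣK·V²/2g = 7.392 m
Total H_L = 88.12 + 7.392 = 95.51 m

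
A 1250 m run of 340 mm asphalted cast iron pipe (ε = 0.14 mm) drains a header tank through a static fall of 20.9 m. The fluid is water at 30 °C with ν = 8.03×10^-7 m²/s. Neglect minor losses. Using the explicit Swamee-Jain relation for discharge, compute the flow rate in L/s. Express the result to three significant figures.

Q ≈ 236 L/s

Swamee-Jain (Type II): Q = -0.965·√(gD⁵h_f/L)·ln[ε/(3.7D) + √(3.17ν²L/(gD³h_f))]
√(gD⁵h_f/L) = √(9.81·0.340⁵·20.9/1250) = 0.02730
ε/(3.7D) = 1.11×10^-4; √(3.17ν²L/(gD³h_f)) = 1.78×10^-5
Q = -0.965·0.02730·ln(1.291×10^-4) = 0.2359 m³/s
Check: V = 2.60 m/s, Re = 1.10×10^6, f = 0.01662, h_f = 21.0 m ≈ 20.9 m ✓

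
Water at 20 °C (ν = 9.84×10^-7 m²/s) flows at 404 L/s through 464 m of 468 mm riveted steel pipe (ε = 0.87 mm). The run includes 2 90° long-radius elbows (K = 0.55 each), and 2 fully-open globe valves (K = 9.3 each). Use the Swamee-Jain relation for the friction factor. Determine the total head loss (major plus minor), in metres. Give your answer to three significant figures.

H_L ≈ 12.0 m

V = 4Q/(πD²) = 2.349 m/s; V²/2g = 0.2811 m
Re = 1.12×10^6, ε/D = 0.00186 → f = 0.02322 (Swamee-Jain)
Major: h_f = f(L/D)·V²/2g = 0.02322·991.5·0.2811 = 6.471 m
Minor: ΣK = 19.7; h_m = ΣK·V²/2g = 5.538 m
Total H_L = 6.471 + 5.538 = 12.01 m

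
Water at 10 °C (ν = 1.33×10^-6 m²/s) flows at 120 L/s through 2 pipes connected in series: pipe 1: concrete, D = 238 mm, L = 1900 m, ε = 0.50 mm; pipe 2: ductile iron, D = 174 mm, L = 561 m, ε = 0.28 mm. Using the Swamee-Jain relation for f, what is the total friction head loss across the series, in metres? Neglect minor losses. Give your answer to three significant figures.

H ≈ 166 m

Pipe 1: V = 2.697 m/s, Re = 4.83×10^5, ε/D = 0.00210, f = 0.02421, h_1 = f(L/D)V²/2g = 71.67 m
Pipe 2: V = 5.047 m/s, Re = 6.60×10^5, ε/D = 0.00161, f = 0.02255, h_2 = f(L/D)V²/2g = 94.37 m
Series → Q common, losses add: H = Σh = 166.0 m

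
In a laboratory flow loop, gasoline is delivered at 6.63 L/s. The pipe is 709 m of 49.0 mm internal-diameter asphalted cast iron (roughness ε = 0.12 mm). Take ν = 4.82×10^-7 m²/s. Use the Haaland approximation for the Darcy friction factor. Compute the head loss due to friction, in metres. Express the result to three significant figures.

V = 4Q/(πD²) = 4·0.00663/(π·0.0490²) = 3.516 m/s
Re = VD/ν = 3.516·0.0490/4.82×10^-7 = 3.57×10^5 → turbulent
ε/D = 0.12/49.0 = 0.00245
Haaland: f = 0.02517
h_f = f(L/D)V²/(2g) = 0.02517·(709/0.0490)·3.516²/(2·9.81) = 229.5 m

h_f ≈ 229 m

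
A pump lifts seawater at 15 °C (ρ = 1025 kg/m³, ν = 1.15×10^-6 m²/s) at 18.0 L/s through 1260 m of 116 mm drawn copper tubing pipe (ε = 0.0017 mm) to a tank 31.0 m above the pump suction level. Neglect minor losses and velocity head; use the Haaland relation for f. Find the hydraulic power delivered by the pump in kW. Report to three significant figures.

V = 4Q/(πD²) = 1.703 m/s; Re = 1.72×10^5; ε/D = 1.47×10^-5; f = 0.01605
h_f = f(L/D)V²/2g = 25.77 m
Total head H = z + h_f = 31.0 + 25.77 = 56.77 m
P_hyd = ρgQH = 1025·9.81·0.0180·56.77 = 10.28 kW

P_hyd ≈ 10.3 kW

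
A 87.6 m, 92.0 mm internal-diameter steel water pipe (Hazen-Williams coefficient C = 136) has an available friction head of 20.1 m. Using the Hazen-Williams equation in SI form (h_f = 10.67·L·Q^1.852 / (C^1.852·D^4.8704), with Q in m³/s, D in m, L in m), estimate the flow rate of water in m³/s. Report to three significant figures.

Rearranging: Q = [h_f·C^1.852·D^4.8704 / (10.67·L)]^(1/1.852)
Q = [20.1·136^1.852·0.0920^4.8704 / (10.67·87.6)]^0.540 = 0.03222 m³/s

Q ≈ 0.0322 m³/s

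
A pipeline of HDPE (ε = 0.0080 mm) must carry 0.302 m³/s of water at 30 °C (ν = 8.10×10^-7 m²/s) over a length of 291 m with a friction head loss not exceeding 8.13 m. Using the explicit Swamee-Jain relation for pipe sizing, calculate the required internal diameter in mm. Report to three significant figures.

Swamee-Jain (Type III): D = 0.66·[ε^1.25·(LQ²/(gh_f))^4.75 + ν·Q^9.4·(L/(gh_f))^5.2]^0.04
LQ²/(gh_f) = 0.3328; L/(gh_f) = 3.649
Term 1 = ε^1.25·(…)^4.75 = 2.29×10^-9; Term 2 = ν·Q^9.4·(…)^5.2 = 8.78×10^-9
D = 0.66·(2.29×10^-9 + 8.78×10^-9)^0.04 = 0.3172 m = 317 mm
Check: V = 3.82 m/s, Re = 1.50×10^6, f = 0.01159, h_f = 7.92 m ≈ 8.13 m ✓

D ≈ 317 mm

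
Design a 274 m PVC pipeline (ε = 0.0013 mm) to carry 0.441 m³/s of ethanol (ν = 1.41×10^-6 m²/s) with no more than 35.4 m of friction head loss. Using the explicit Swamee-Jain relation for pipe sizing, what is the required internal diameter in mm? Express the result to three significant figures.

D ≈ 270 mm

Swamee-Jain (Type III): D = 0.66·[ε^1.25·(LQ²/(gh_f))^4.75 + ν·Q^9.4·(L/(gh_f))^5.2]^0.04
LQ²/(gh_f) = 0.1534; L/(gh_f) = 0.7890
Term 1 = ε^1.25·(…)^4.75 = 5.97×10^-12; Term 2 = ν·Q^9.4·(…)^5.2 = 1.87×10^-10
D = 0.66·(5.97×10^-12 + 1.87×10^-10)^0.04 = 0.2697 m = 270 mm
Check: V = 7.72 m/s, Re = 1.48×10^6, f = 0.01104, h_f = 34.0 m ≈ 35.4 m ✓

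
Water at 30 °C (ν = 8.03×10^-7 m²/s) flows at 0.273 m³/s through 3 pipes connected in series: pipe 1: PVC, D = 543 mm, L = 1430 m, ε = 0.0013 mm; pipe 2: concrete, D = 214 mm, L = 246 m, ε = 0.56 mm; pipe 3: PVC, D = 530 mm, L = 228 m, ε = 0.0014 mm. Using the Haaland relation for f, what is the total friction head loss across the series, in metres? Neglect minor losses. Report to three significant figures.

Pipe 1: V = 1.179 m/s, Re = 7.97×10^5, ε/D = 2.39×10^-6, f = 0.01207, h_1 = f(L/D)V²/2g = 2.252 m
Pipe 2: V = 7.590 m/s, Re = 2.02×10^6, ε/D = 0.00262, f = 0.02531, h_2 = f(L/D)V²/2g = 85.41 m
Pipe 3: V = 1.237 m/s, Re = 8.17×10^5, ε/D = 2.64×10^-6, f = 0.01203, h_3 = f(L/D)V²/2g = 0.4038 m
Series → Q common, losses add: H = Σh = 88.07 m

H ≈ 88.1 m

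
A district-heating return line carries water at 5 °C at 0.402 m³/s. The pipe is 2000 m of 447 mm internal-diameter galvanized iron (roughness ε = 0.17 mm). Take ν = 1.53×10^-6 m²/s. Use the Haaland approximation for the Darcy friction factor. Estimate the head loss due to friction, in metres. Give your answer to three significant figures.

V = 4Q/(πD²) = 4·0.402/(π·0.447²) = 2.562 m/s
Re = VD/ν = 2.562·0.447/1.53×10^-6 = 7.48×10^5 → turbulent
ε/D = 0.17/447 = 3.80×10^-4
Haaland: f = 0.01645
h_f = f(L/D)V²/(2g) = 0.01645·(2000/0.447)·2.562²/(2·9.81) = 24.62 m

h_f ≈ 24.6 m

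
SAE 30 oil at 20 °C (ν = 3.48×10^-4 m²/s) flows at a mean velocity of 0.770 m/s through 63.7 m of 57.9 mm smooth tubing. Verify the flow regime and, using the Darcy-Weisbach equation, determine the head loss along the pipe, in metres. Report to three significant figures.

Re = VD/ν = 0.770·0.05790/3.48×10^-4 = 128 → laminar (Re < 2300)
f = 64/Re = 0.4996
h_f = f(L/D)V²/(2g) = 0.4996·(63.7/0.05790)·0.770²/(2·9.81) = 16.61 m

h_f ≈ 16.6 m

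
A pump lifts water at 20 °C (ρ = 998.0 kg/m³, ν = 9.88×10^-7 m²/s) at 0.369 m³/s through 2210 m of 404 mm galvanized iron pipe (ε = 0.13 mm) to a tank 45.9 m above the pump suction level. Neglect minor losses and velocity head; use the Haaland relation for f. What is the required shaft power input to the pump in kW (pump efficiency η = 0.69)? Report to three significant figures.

V = 4Q/(πD²) = 2.879 m/s; Re = 1.18×10^6; ε/D = 3.22×10^-4; f = 0.01571
h_f = f(L/D)V²/2g = 36.30 m
Total head H = z + h_f = 45.9 + 36.30 = 82.20 m
P_hyd = ρgQH = 998.0·9.81·0.369·82.20 = 296.9 kW
P_shaft = P_hyd/η = 296.9/0.69 = 430.4 kW

P_shaft ≈ 430 kW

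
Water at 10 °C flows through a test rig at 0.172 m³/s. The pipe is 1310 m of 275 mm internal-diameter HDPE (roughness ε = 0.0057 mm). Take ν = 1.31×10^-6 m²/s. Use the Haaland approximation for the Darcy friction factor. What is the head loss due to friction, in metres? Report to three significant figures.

V = 4Q/(πD²) = 4·0.172/(π·0.275²) = 2.896 m/s
Re = VD/ν = 2.896·0.275/1.31×10^-6 = 6.08×10^5 → turbulent
ε/D = 0.0057/275 = 2.07×10^-5
Haaland: f = 0.01290
h_f = f(L/D)V²/(2g) = 0.01290·(1310/0.275)·2.896²/(2·9.81) = 26.26 m

h_f ≈ 26.3 m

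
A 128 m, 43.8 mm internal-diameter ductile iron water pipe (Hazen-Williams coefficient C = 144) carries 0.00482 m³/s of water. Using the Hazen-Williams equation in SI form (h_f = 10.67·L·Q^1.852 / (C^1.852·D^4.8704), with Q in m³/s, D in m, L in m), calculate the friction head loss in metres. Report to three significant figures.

h_f ≈ 29.1 m

h_f = 10.67·128·0.00482^1.852 / (144^1.852·0.0438^4.8704) = 29.08 m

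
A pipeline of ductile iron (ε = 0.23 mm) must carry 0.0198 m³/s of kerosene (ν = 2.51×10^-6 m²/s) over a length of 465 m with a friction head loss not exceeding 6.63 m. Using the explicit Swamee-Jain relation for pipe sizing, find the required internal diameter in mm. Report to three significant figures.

Swamee-Jain (Type III): D = 0.66·[ε^1.25·(LQ²/(gh_f))^4.75 + ν·Q^9.4·(L/(gh_f))^5.2]^0.04
LQ²/(gh_f) = 0.002803; L/(gh_f) = 7.149
Term 1 = ε^1.25·(…)^4.75 = 2.13×10^-17; Term 2 = ν·Q^9.4·(…)^5.2 = 6.77×10^-18
D = 0.66·(2.13×10^-17 + 6.77×10^-18)^0.04 = 0.1437 m = 144 mm
Check: V = 1.22 m/s, Re = 6.99×10^4, f = 0.02495, h_f = 6.13 m ≈ 6.63 m ✓

D ≈ 144 mm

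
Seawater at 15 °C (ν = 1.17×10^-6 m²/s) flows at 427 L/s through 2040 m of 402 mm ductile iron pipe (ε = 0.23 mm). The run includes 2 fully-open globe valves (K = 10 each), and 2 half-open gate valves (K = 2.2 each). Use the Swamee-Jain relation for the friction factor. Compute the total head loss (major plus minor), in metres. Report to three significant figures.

V = 4Q/(πD²) = 3.364 m/s; V²/2g = 0.5769 m
Re = 1.16×10^6, ε/D = 5.72×10^-4 → f = 0.01770 (Swamee-Jain)
Major: h_f = f(L/D)·V²/2g = 0.01770·5075·0.5769 = 51.83 m
Minor: ΣK = 24.4; h_m = ΣK·V²/2g = 14.08 m
Total H_L = 51.83 + 14.08 = 65.90 m

H_L ≈ 65.9 m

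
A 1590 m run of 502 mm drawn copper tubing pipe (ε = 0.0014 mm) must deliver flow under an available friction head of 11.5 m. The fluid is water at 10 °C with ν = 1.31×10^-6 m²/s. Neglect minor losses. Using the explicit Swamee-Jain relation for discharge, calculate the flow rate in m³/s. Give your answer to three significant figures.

Q ≈ 0.486 m³/s

Swamee-Jain (Type II): Q = -0.965·√(gD⁵h_f/L)·ln[ε/(3.7D) + √(3.17ν²L/(gD³h_f))]
√(gD⁵h_f/L) = √(9.81·0.502⁵·11.5/1590) = 0.04756
ε/(3.7D) = 7.54×10^-7; √(3.17ν²L/(gD³h_f)) = 2.46×10^-5
Q = -0.965·0.04756·ln(2.537×10^-5) = 0.4857 m³/s
Check: V = 2.45 m/s, Re = 9.40×10^5, f = 0.01180, h_f = 11.5 m ≈ 11.5 m ✓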